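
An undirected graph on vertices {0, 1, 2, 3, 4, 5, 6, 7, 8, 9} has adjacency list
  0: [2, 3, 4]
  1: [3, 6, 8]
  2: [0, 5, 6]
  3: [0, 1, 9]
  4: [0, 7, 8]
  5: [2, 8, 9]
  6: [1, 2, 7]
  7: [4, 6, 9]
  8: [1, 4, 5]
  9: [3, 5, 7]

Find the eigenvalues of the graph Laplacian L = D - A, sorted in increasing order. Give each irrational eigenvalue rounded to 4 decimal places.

[0, 2, 2, 2, 2, 2, 5, 5, 5, 5]

Each diagonal entry of L is the vertex degree and each off-diagonal entry is -1 where an edge is present, 0 otherwise; in the order [0, 1, 2, 3, 4, 5, 6, 7, 8, 9] the diagonal is [3, 3, 3, 3, 3, 3, 3, 3, 3, 3]. Diagonalising L (or applying a numerical eigensolver to the 10x10 matrix) gives the spectrum above. The single zero eigenvalue shows the graph is connected. The largest eigenvalue, 5, is at most the vertex count 10. There is one zero in the spectrum, matching the 1 component.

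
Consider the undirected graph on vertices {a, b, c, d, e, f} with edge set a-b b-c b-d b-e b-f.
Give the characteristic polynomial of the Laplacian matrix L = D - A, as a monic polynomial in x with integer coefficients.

x^6 - 10x^5 + 30x^4 - 40x^3 + 25x^2 - 6x

Reading degrees in the order [a, b, c, d, e, f] gives [1, 5, 1, 1, 1, 1]; set D = diag(1, 5, 1, 1, 1, 1) and form L = D - A. Computing det(xI - L) by cofactor expansion (or equivalently via sum-over-permutations) gives x^6 - 10x^5 + 30x^4 - 40x^3 + 25x^2 - 6x. The coefficient of x^5 equals -trace(L) = -10, matching the sum of degrees.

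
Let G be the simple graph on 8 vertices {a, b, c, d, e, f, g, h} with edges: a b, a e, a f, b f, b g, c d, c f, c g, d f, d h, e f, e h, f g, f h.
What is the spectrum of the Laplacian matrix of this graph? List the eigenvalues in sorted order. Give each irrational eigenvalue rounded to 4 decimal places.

Each diagonal entry of L is the vertex degree and each off-diagonal entry is -1 where an edge is present, 0 otherwise; in the order [a, b, c, d, e, f, g, h] the diagonal is [3, 3, 3, 3, 3, 7, 3, 3]. L is symmetric positive semidefinite, so every eigenvalue is real and nonnegative. The eigenvalues sum to 28, which equals trace(L) = 2|E|. The largest eigenvalue, 8, is at most the vertex count 8.

[0, 1.7530, 1.7530, 3.4450, 3.4450, 4.8019, 4.8019, 8]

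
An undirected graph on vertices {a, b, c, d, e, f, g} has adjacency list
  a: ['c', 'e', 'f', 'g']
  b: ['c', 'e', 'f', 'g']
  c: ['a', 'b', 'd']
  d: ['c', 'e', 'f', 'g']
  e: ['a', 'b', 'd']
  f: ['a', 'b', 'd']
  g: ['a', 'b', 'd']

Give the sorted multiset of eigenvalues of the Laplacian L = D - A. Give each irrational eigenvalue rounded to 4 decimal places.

[0, 3, 3, 3, 4, 4, 7]

With the vertex order [a, b, c, d, e, f, g], the degrees are [4, 4, 3, 4, 3, 3, 3], giving D = diag(4, 4, 3, 4, 3, 3, 3) and L = D - A. Since every row of L sums to 0, the all-ones vector is in the kernel and 0 is an eigenvalue. There is one zero in the spectrum, matching the 1 component.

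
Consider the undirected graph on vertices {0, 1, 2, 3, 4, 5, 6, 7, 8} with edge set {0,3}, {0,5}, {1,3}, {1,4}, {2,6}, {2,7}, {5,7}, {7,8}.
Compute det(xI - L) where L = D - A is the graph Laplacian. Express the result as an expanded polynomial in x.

x^9 - 16x^8 + 104x^7 - 354x^6 + 678x^5 - 730x^4 + 417x^3 - 110x^2 + 9x

Each diagonal entry of L is the vertex degree and each off-diagonal entry is -1 where an edge is present, 0 otherwise; in the order [0, 1, 2, 3, 4, 5, 6, 7, 8] the diagonal is [2, 2, 2, 2, 1, 2, 1, 3, 1]. Computing det(xI - L) by cofactor expansion (or equivalently via sum-over-permutations) gives x^9 - 16x^8 + 104x^7 - 354x^6 + 678x^5 - 730x^4 + 417x^3 - 110x^2 + 9x. The constant term is 0 because L is singular (the all-ones vector lies in its kernel). The largest eigenvalue, 4.3455, is at most the vertex count 9.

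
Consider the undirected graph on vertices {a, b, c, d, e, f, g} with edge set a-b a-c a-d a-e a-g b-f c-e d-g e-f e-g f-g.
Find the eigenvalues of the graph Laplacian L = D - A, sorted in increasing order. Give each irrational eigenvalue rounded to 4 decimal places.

[0, 1.5858, 1.6972, 2.6972, 4.4142, 5.3028, 6.3028]

Each diagonal entry of L is the vertex degree and each off-diagonal entry is -1 where an edge is present, 0 otherwise; in the order [a, b, c, d, e, f, g] the diagonal is [5, 2, 2, 2, 4, 3, 4]. Since every row of L sums to 0, the all-ones vector is in the kernel and 0 is an eigenvalue. The single zero eigenvalue shows the graph is connected. The eigenvalues sum to 22, which equals trace(L) = 2|E|.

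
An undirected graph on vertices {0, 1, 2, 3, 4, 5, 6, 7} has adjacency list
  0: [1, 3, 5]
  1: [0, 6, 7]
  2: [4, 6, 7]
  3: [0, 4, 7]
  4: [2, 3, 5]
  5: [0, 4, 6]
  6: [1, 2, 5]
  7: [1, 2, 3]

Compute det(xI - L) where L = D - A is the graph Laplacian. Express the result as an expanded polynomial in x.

Reading degrees in the order [0, 1, 2, 3, 4, 5, 6, 7] gives [3, 3, 3, 3, 3, 3, 3, 3]; set D = diag(3, 3, 3, 3, 3, 3, 3, 3) and form L = D - A. Computing det(xI - L) by cofactor expansion (or equivalently via sum-over-permutations) gives x^8 - 24x^7 + 240x^6 - 1296x^5 + 4080x^4 - 7488x^3 + 7424x^2 - 3072x. The coefficient of x^7 equals -trace(L) = -24, matching the sum of degrees. There is one zero in the spectrum, matching the 1 component.

x^8 - 24x^7 + 240x^6 - 1296x^5 + 4080x^4 - 7488x^3 + 7424x^2 - 3072x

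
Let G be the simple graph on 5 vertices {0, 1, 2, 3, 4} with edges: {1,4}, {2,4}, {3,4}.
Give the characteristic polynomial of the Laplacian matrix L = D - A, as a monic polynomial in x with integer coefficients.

Each diagonal entry of L is the vertex degree and each off-diagonal entry is -1 where an edge is present, 0 otherwise; in the order [0, 1, 2, 3, 4] the diagonal is [0, 1, 1, 1, 3]. Computing det(xI - L) by cofactor expansion (or equivalently via sum-over-permutations) gives x^5 - 6x^4 + 9x^3 - 4x^2. The coefficient of x^4 equals -trace(L) = -6, matching the sum of degrees. The largest eigenvalue, 4, is at most the vertex count 5.

x^5 - 6x^4 + 9x^3 - 4x^2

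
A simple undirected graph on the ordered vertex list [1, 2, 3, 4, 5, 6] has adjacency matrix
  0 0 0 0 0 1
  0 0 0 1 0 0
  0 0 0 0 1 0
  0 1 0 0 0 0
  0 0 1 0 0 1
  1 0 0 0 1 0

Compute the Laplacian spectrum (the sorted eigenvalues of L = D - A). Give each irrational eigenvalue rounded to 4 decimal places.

[0, 0, 0.5858, 2, 2, 3.4142]

Reading degrees in the order [1, 2, 3, 4, 5, 6] gives [1, 1, 1, 1, 2, 2]; set D = diag(1, 1, 1, 1, 2, 2) and form L = D - A. Since every row of L sums to 0, the all-ones vector is in the kernel and 0 is an eigenvalue. The 2 zero eigenvalues correspond to the 2 connected components. The largest eigenvalue, 3.4142, is at most the vertex count 6.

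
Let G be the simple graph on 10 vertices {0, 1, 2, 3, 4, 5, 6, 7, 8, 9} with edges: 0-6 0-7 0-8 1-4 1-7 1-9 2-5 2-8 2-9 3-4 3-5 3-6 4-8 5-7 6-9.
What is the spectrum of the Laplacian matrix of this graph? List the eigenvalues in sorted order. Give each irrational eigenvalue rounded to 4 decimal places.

Reading degrees in the order [0, 1, 2, 3, 4, 5, 6, 7, 8, 9] gives [3, 3, 3, 3, 3, 3, 3, 3, 3, 3]; set D = diag(3, 3, 3, 3, 3, 3, 3, 3, 3, 3) and form L = D - A. The multiplicity of 0 as a Laplacian eigenvalue equals the number of connected components. There is one zero in the spectrum, matching the 1 component.

[0, 2, 2, 2, 2, 2, 5, 5, 5, 5]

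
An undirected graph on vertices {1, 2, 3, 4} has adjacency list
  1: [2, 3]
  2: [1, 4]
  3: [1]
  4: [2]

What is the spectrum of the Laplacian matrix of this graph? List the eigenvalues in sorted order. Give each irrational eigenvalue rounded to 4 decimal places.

Each diagonal entry of L is the vertex degree and each off-diagonal entry is -1 where an edge is present, 0 otherwise; in the order [1, 2, 3, 4] the diagonal is [2, 2, 1, 1]. Diagonalising L (or applying a numerical eigensolver to the 4x4 matrix) gives the spectrum above. By the matrix-tree theorem the graph has (1/4) * product of the nonzero eigenvalues = 1 spanning tree.

[0, 0.5858, 2, 3.4142]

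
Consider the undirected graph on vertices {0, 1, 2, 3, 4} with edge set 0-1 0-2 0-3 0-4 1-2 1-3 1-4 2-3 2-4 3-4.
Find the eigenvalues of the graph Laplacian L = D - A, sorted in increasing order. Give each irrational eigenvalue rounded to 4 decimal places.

Each diagonal entry of L is the vertex degree and each off-diagonal entry is -1 where an edge is present, 0 otherwise; in the order [0, 1, 2, 3, 4] the diagonal is [4, 4, 4, 4, 4]. The multiplicity of 0 as a Laplacian eigenvalue equals the number of connected components. The single zero eigenvalue shows the graph is connected.

[0, 5, 5, 5, 5]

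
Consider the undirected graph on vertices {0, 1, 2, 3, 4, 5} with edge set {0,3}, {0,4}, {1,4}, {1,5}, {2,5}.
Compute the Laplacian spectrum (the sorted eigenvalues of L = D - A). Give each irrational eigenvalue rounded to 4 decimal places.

[0, 0.2679, 1, 2, 3, 3.7321]

Reading degrees in the order [0, 1, 2, 3, 4, 5] gives [2, 2, 1, 1, 2, 2]; set D = diag(2, 2, 1, 1, 2, 2) and form L = D - A. L is symmetric positive semidefinite, so every eigenvalue is real and nonnegative. The largest eigenvalue, 3.7321, is at most the vertex count 6.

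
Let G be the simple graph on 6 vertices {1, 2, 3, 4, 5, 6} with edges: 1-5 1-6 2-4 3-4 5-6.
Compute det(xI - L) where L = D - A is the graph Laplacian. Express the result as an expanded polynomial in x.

Each diagonal entry of L is the vertex degree and each off-diagonal entry is -1 where an edge is present, 0 otherwise; in the order [1, 2, 3, 4, 5, 6] the diagonal is [2, 1, 1, 2, 2, 2]. The eigenvalues of L are [0, 0, 1, 3, 3, 3]; the characteristic polynomial is the product of (x - lambda_i), which multiplies out to x^6 - 10x^5 + 36x^4 - 54x^3 + 27x^2. Since p(0) = det(-L) = 0, x divides p(x). The largest eigenvalue, 3, is at most the vertex count 6.

x^6 - 10x^5 + 36x^4 - 54x^3 + 27x^2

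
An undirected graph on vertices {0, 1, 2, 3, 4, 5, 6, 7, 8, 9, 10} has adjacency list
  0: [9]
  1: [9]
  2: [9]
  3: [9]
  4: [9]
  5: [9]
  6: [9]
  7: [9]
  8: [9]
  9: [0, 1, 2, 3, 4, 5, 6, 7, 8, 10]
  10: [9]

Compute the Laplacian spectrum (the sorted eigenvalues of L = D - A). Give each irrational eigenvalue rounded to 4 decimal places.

[0, 1, 1, 1, 1, 1, 1, 1, 1, 1, 11]

Each diagonal entry of L is the vertex degree and each off-diagonal entry is -1 where an edge is present, 0 otherwise; in the order [0, 1, 2, 3, 4, 5, 6, 7, 8, 9, 10] the diagonal is [1, 1, 1, 1, 1, 1, 1, 1, 1, 10, 1]. The multiplicity of 0 as a Laplacian eigenvalue equals the number of connected components. The single zero eigenvalue shows the graph is connected. The largest eigenvalue, 11, is at most the vertex count 11.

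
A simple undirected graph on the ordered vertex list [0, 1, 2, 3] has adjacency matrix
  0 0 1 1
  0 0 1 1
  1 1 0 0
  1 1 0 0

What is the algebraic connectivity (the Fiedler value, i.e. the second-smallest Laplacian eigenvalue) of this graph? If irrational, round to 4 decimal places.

Each diagonal entry of L is the vertex degree and each off-diagonal entry is -1 where an edge is present, 0 otherwise; in the order [0, 1, 2, 3] the diagonal is [2, 2, 2, 2]. The smallest Laplacian eigenvalue is always 0. The next one, lambda_2 = 2, measures how hard the graph is to disconnect: larger values mean better connectivity. By the matrix-tree theorem the graph has (1/4) * product of the nonzero eigenvalues = 4 spanning trees.

2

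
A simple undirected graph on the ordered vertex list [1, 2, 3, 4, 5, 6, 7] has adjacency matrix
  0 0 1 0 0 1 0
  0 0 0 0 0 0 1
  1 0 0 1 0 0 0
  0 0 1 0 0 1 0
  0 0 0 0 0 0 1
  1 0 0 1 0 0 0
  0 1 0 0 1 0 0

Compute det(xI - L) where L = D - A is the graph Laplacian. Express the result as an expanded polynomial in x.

x^7 - 12x^6 + 55x^5 - 120x^4 + 124x^3 - 48x^2

With the vertex order [1, 2, 3, 4, 5, 6, 7], the degrees are [2, 1, 2, 2, 1, 2, 2], giving D = diag(2, 1, 2, 2, 1, 2, 2) and L = D - A. L has integer entries, so p(x) = det(xI - L) has integer coefficients. Expanding the determinant yields x^7 - 12x^6 + 55x^5 - 120x^4 + 124x^3 - 48x^2. Since p(0) = det(-L) = 0, x divides p(x). There are 2 zeros in the spectrum, matching the 2 components.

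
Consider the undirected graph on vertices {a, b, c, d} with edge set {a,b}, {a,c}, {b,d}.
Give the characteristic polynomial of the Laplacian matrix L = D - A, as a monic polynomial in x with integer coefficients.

With the vertex order [a, b, c, d], the degrees are [2, 2, 1, 1], giving D = diag(2, 2, 1, 1) and L = D - A. Computing det(xI - L) by cofactor expansion (or equivalently via sum-over-permutations) gives x^4 - 6x^3 + 10x^2 - 4x. Since p(0) = det(-L) = 0, x divides p(x). By the matrix-tree theorem the graph has (1/4) * product of the nonzero eigenvalues = 1 spanning tree.

x^4 - 6x^3 + 10x^2 - 4x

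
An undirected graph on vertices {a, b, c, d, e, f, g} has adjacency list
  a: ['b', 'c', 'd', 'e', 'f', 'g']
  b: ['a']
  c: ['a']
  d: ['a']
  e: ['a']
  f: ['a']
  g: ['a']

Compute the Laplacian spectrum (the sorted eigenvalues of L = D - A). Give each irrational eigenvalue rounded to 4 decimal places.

[0, 1, 1, 1, 1, 1, 7]

Reading degrees in the order [a, b, c, d, e, f, g] gives [6, 1, 1, 1, 1, 1, 1]; set D = diag(6, 1, 1, 1, 1, 1, 1) and form L = D - A. Diagonalising L (or applying a numerical eigensolver to the 7x7 matrix) gives the spectrum above. There is one zero in the spectrum, matching the 1 component.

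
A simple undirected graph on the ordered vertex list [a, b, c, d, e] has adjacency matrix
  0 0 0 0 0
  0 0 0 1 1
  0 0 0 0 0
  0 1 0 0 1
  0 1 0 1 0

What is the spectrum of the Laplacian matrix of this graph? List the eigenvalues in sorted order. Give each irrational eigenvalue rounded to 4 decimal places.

[0, 0, 0, 3, 3]

Each diagonal entry of L is the vertex degree and each off-diagonal entry is -1 where an edge is present, 0 otherwise; in the order [a, b, c, d, e] the diagonal is [0, 2, 0, 2, 2]. Diagonalising L (or applying a numerical eigensolver to the 5x5 matrix) gives the spectrum above. The 3 zero eigenvalues correspond to the 3 connected components. There are 3 zeros in the spectrum, matching the 3 components.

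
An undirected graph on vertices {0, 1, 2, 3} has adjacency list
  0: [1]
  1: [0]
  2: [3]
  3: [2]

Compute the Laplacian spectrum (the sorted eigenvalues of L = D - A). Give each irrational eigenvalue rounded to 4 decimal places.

[0, 0, 2, 2]

Reading degrees in the order [0, 1, 2, 3] gives [1, 1, 1, 1]; set D = diag(1, 1, 1, 1) and form L = D - A. The multiplicity of 0 as a Laplacian eigenvalue equals the number of connected components. The 2 zero eigenvalues correspond to the 2 connected components. There are 2 zeros in the spectrum, matching the 2 components.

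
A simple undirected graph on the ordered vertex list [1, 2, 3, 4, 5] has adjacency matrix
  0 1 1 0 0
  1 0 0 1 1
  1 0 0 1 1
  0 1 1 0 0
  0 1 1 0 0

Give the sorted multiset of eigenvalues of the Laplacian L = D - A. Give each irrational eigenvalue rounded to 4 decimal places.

[0, 2, 2, 3, 5]

Reading degrees in the order [1, 2, 3, 4, 5] gives [2, 3, 3, 2, 2]; set D = diag(2, 3, 3, 2, 2) and form L = D - A. Since every row of L sums to 0, the all-ones vector is in the kernel and 0 is an eigenvalue. The single zero eigenvalue shows the graph is connected. The largest eigenvalue, 5, is at most the vertex count 5.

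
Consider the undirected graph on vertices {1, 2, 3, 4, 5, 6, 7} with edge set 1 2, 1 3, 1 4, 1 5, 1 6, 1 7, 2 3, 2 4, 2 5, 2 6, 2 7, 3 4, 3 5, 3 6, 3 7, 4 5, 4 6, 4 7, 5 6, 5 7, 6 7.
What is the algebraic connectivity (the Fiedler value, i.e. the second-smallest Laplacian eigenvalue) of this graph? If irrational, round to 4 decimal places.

7

Reading degrees in the order [1, 2, 3, 4, 5, 6, 7] gives [6, 6, 6, 6, 6, 6, 6]; set D = diag(6, 6, 6, 6, 6, 6, 6) and form L = D - A. The smallest Laplacian eigenvalue is always 0. The next one, lambda_2 = 7, measures how hard the graph is to disconnect: larger values mean better connectivity. The largest eigenvalue, 7, is at most the vertex count 7.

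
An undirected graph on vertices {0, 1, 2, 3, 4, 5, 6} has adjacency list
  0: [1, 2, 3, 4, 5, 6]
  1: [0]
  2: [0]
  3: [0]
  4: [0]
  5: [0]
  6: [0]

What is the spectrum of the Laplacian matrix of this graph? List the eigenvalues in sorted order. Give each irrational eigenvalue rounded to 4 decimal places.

[0, 1, 1, 1, 1, 1, 7]

Reading degrees in the order [0, 1, 2, 3, 4, 5, 6] gives [6, 1, 1, 1, 1, 1, 1]; set D = diag(6, 1, 1, 1, 1, 1, 1) and form L = D - A. The multiplicity of 0 as a Laplacian eigenvalue equals the number of connected components.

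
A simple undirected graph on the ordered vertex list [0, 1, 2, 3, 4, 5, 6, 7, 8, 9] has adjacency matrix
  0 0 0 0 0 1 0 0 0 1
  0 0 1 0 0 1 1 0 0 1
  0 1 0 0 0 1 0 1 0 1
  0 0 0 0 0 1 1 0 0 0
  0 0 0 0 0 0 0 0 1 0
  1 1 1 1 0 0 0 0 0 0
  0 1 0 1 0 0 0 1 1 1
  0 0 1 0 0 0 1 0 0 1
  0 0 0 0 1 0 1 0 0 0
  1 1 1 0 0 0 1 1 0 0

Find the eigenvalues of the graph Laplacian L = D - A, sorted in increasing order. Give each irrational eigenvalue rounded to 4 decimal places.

Reading degrees in the order [0, 1, 2, 3, 4, 5, 6, 7, 8, 9] gives [2, 4, 4, 2, 1, 4, 5, 3, 2, 5]; set D = diag(2, 4, 4, 2, 1, 4, 5, 3, 2, 5) and form L = D - A. L is symmetric positive semidefinite, so every eigenvalue is real and nonnegative. The single zero eigenvalue shows the graph is connected. There is one zero in the spectrum, matching the 1 component.

[0, 0.3998, 1.7233, 1.8236, 2.4622, 3.1419, 4.2335, 5.2363, 6.3538, 6.6256]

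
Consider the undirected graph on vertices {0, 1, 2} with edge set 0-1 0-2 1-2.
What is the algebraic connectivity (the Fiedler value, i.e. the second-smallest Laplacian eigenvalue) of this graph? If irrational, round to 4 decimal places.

3

Reading degrees in the order [0, 1, 2] gives [2, 2, 2]; set D = diag(2, 2, 2) and form L = D - A. The smallest Laplacian eigenvalue is always 0. The next one, lambda_2 = 3, measures how hard the graph is to disconnect: larger values mean better connectivity.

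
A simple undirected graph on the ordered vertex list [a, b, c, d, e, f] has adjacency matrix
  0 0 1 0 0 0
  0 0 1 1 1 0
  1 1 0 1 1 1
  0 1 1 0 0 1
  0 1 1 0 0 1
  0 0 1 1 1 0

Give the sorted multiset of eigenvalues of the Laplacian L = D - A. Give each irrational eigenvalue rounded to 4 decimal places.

Reading degrees in the order [a, b, c, d, e, f] gives [1, 3, 5, 3, 3, 3]; set D = diag(1, 3, 5, 3, 3, 3) and form L = D - A. Diagonalising L (or applying a numerical eigensolver to the 6x6 matrix) gives the spectrum above. By the matrix-tree theorem the graph has (1/6) * product of the nonzero eigenvalues = 45 spanning trees. There is one zero in the spectrum, matching the 1 component.

[0, 1, 3, 3, 5, 6]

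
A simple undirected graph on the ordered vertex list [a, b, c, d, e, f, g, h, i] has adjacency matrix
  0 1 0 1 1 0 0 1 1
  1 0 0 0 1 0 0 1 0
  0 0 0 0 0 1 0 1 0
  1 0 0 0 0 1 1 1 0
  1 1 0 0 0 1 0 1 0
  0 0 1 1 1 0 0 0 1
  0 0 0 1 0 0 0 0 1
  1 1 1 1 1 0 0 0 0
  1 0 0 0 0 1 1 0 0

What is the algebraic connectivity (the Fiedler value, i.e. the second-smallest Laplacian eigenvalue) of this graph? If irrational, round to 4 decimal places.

1.2936

Each diagonal entry of L is the vertex degree and each off-diagonal entry is -1 where an edge is present, 0 otherwise; in the order [a, b, c, d, e, f, g, h, i] the diagonal is [5, 3, 2, 4, 4, 4, 2, 5, 3]. The sorted Laplacian eigenvalues are [0, 1.2936, 1.7899, 3, 3.5708, 4.2687, 4.8694, 6.2724, 6.9351]; the algebraic connectivity is the second entry, 1.2936.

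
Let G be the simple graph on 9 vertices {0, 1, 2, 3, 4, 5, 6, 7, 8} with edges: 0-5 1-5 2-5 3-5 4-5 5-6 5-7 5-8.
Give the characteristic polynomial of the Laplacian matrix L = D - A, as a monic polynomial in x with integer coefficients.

Each diagonal entry of L is the vertex degree and each off-diagonal entry is -1 where an edge is present, 0 otherwise; in the order [0, 1, 2, 3, 4, 5, 6, 7, 8] the diagonal is [1, 1, 1, 1, 1, 8, 1, 1, 1]. Computing det(xI - L) by cofactor expansion (or equivalently via sum-over-permutations) gives x^9 - 16x^8 + 84x^7 - 224x^6 + 350x^5 - 336x^4 + 196x^3 - 64x^2 + 9x. The constant term is 0 because L is singular (the all-ones vector lies in its kernel). The eigenvalues sum to 16, which equals trace(L) = 2|E|. There is one zero in the spectrum, matching the 1 component.

x^9 - 16x^8 + 84x^7 - 224x^6 + 350x^5 - 336x^4 + 196x^3 - 64x^2 + 9x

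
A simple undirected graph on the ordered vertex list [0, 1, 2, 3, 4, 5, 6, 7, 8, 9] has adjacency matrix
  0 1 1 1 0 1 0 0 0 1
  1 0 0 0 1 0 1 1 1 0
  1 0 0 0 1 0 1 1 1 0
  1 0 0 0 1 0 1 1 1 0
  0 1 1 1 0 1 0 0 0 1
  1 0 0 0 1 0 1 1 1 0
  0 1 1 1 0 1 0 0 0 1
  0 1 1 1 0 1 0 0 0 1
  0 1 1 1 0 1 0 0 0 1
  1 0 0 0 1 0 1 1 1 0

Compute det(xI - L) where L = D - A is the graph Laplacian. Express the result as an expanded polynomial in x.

x^10 - 50x^9 + 1100x^8 - 14000x^7 + 113750x^6 - 612500x^5 + 2187500x^4 - 5000000x^3 + 6640625x^2 - 3906250x

With the vertex order [0, 1, 2, 3, 4, 5, 6, 7, 8, 9], the degrees are [5, 5, 5, 5, 5, 5, 5, 5, 5, 5], giving D = diag(5, 5, 5, 5, 5, 5, 5, 5, 5, 5) and L = D - A. Computing det(xI - L) by cofactor expansion (or equivalently via sum-over-permutations) gives x^10 - 50x^9 + 1100x^8 - 14000x^7 + 113750x^6 - 612500x^5 + 2187500x^4 - 5000000x^3 + 6640625x^2 - 3906250x. The constant term is 0 because L is singular (the all-ones vector lies in its kernel). There is one zero in the spectrum, matching the 1 component.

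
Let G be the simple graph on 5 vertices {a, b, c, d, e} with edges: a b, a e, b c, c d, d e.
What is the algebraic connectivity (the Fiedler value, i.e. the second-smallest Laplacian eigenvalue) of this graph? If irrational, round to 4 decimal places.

With the vertex order [a, b, c, d, e], the degrees are [2, 2, 2, 2, 2], giving D = diag(2, 2, 2, 2, 2) and L = D - A. The smallest Laplacian eigenvalue is always 0. The next one, lambda_2 = 1.3820, measures how hard the graph is to disconnect: larger values mean better connectivity. The eigenvalues sum to 10, which equals trace(L) = 2|E|. The largest eigenvalue, 3.6180, is at most the vertex count 5.

1.3820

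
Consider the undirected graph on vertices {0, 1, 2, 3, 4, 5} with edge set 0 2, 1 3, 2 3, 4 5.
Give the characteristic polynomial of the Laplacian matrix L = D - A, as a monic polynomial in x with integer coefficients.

x^6 - 8x^5 + 22x^4 - 24x^3 + 8x^2

With the vertex order [0, 1, 2, 3, 4, 5], the degrees are [1, 1, 2, 2, 1, 1], giving D = diag(1, 1, 2, 2, 1, 1) and L = D - A. L has integer entries, so p(x) = det(xI - L) has integer coefficients. Expanding the determinant yields x^6 - 8x^5 + 22x^4 - 24x^3 + 8x^2. The constant term is 0 because L is singular (the all-ones vector lies in its kernel). There are 2 zeros in the spectrum, matching the 2 components. The eigenvalues sum to 8, which equals trace(L) = 2|E|.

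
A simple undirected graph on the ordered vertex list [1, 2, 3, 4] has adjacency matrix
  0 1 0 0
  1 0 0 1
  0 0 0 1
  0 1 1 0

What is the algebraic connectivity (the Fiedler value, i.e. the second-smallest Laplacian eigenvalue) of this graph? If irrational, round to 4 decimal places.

Each diagonal entry of L is the vertex degree and each off-diagonal entry is -1 where an edge is present, 0 otherwise; in the order [1, 2, 3, 4] the diagonal is [1, 2, 1, 2]. The smallest Laplacian eigenvalue is always 0. The next one, lambda_2 = 0.5858, measures how hard the graph is to disconnect: larger values mean better connectivity. The eigenvalues sum to 6, which equals trace(L) = 2|E|.

0.5858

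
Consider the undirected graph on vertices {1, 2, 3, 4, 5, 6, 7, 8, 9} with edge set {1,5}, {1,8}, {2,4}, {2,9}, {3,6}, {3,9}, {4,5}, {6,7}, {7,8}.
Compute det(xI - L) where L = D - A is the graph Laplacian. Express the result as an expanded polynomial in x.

Each diagonal entry of L is the vertex degree and each off-diagonal entry is -1 where an edge is present, 0 otherwise; in the order [1, 2, 3, 4, 5, 6, 7, 8, 9] the diagonal is [2, 2, 2, 2, 2, 2, 2, 2, 2]. L has integer entries, so p(x) = det(xI - L) has integer coefficients. Expanding the determinant yields x^9 - 18x^8 + 135x^7 - 546x^6 + 1287x^5 - 1782x^4 + 1386x^3 - 540x^2 + 81x. The coefficient of x^8 equals -trace(L) = -18, matching the sum of degrees. The largest eigenvalue, 3.8794, is at most the vertex count 9.

x^9 - 18x^8 + 135x^7 - 546x^6 + 1287x^5 - 1782x^4 + 1386x^3 - 540x^2 + 81x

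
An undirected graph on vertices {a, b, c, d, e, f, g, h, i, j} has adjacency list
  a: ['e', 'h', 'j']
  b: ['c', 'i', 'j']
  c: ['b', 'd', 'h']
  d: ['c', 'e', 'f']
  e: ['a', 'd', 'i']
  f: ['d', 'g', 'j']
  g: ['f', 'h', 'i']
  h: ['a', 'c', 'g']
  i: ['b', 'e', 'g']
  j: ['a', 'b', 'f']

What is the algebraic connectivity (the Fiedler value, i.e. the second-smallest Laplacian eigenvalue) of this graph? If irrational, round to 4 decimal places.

Each diagonal entry of L is the vertex degree and each off-diagonal entry is -1 where an edge is present, 0 otherwise; in the order [a, b, c, d, e, f, g, h, i, j] the diagonal is [3, 3, 3, 3, 3, 3, 3, 3, 3, 3]. The sorted Laplacian eigenvalues are [0, 2, 2, 2, 2, 2, 5, 5, 5, 5]; the algebraic connectivity is the second entry, 2. The eigenvalues sum to 30, which equals trace(L) = 2|E|.

2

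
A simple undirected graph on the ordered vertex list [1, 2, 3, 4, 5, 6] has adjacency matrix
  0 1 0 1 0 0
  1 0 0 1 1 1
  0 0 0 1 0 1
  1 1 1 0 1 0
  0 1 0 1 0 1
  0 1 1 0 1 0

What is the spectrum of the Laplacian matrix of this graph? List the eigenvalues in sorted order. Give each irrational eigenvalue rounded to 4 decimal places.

[0, 1.6072, 2.3023, 3.6405, 4.8631, 5.5869]

Each diagonal entry of L is the vertex degree and each off-diagonal entry is -1 where an edge is present, 0 otherwise; in the order [1, 2, 3, 4, 5, 6] the diagonal is [2, 4, 2, 4, 3, 3]. The multiplicity of 0 as a Laplacian eigenvalue equals the number of connected components. The single zero eigenvalue shows the graph is connected. There is one zero in the spectrum, matching the 1 component. The eigenvalues sum to 18, which equals trace(L) = 2|E|.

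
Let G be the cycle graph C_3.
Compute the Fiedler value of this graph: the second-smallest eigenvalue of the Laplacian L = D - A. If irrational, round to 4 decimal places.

The graph has 3 vertices and degree multiset [2, 2, 2]; D is the diagonal matrix of degrees and L = D - A. Computing the eigenvalues of L and sorting gives [0, 3, 3]. The Fiedler value lambda_2 = 3 is strictly positive, so the graph is connected.

3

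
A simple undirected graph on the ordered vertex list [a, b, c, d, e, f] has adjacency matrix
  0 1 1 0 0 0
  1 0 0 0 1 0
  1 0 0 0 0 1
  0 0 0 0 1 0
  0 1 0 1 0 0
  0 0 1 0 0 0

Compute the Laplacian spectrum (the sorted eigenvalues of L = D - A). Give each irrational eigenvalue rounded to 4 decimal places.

With the vertex order [a, b, c, d, e, f], the degrees are [2, 2, 2, 1, 2, 1], giving D = diag(2, 2, 2, 1, 2, 1) and L = D - A. Diagonalising L (or applying a numerical eigensolver to the 6x6 matrix) gives the spectrum above. There is one zero in the spectrum, matching the 1 component.

[0, 0.2679, 1, 2, 3, 3.7321]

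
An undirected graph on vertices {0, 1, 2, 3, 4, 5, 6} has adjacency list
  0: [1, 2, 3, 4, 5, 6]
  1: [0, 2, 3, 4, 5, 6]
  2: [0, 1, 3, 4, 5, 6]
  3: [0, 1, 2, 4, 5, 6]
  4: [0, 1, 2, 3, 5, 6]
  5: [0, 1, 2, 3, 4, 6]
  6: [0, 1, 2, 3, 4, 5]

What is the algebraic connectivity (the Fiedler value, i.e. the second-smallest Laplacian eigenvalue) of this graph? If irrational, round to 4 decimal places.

Reading degrees in the order [0, 1, 2, 3, 4, 5, 6] gives [6, 6, 6, 6, 6, 6, 6]; set D = diag(6, 6, 6, 6, 6, 6, 6) and form L = D - A. The smallest Laplacian eigenvalue is always 0. The next one, lambda_2 = 7, measures how hard the graph is to disconnect: larger values mean better connectivity.

7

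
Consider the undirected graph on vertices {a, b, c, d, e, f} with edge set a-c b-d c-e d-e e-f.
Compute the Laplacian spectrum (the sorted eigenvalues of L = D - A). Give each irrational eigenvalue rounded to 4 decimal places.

[0, 0.3820, 0.6972, 2, 2.6180, 4.3028]

With the vertex order [a, b, c, d, e, f], the degrees are [1, 1, 2, 2, 3, 1], giving D = diag(1, 1, 2, 2, 3, 1) and L = D - A. Diagonalising L (or applying a numerical eigensolver to the 6x6 matrix) gives the spectrum above. The single zero eigenvalue shows the graph is connected. By the matrix-tree theorem the graph has (1/6) * product of the nonzero eigenvalues = 1 spanning tree. The eigenvalues sum to 10, which equals trace(L) = 2|E|.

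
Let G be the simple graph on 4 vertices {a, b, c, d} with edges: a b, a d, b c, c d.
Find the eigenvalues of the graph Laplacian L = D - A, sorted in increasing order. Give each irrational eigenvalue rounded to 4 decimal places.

[0, 2, 2, 4]

With the vertex order [a, b, c, d], the degrees are [2, 2, 2, 2], giving D = diag(2, 2, 2, 2) and L = D - A. Since every row of L sums to 0, the all-ones vector is in the kernel and 0 is an eigenvalue. The single zero eigenvalue shows the graph is connected. By the matrix-tree theorem the graph has (1/4) * product of the nonzero eigenvalues = 4 spanning trees. There is one zero in the spectrum, matching the 1 component.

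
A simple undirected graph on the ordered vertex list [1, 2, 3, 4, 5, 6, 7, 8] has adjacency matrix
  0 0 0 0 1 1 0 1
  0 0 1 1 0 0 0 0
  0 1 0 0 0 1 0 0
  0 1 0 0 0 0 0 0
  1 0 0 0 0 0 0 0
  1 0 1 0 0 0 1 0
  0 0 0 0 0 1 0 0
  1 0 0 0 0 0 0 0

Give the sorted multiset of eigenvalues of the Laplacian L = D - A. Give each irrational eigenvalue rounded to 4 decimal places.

With the vertex order [1, 2, 3, 4, 5, 6, 7, 8], the degrees are [3, 2, 2, 1, 1, 3, 1, 1], giving D = diag(3, 2, 2, 1, 1, 3, 1, 1) and L = D - A. L is symmetric positive semidefinite, so every eigenvalue is real and nonnegative. The single zero eigenvalue shows the graph is connected. The eigenvalues sum to 14, which equals trace(L) = 2|E|.

[0, 0.2243, 0.5858, 1, 1.4108, 2.7237, 3.4142, 4.6412]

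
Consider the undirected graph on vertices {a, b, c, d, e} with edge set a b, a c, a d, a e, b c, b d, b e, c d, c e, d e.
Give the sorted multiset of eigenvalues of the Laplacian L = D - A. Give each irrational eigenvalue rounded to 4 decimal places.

[0, 5, 5, 5, 5]

Each diagonal entry of L is the vertex degree and each off-diagonal entry is -1 where an edge is present, 0 otherwise; in the order [a, b, c, d, e] the diagonal is [4, 4, 4, 4, 4]. Since every row of L sums to 0, the all-ones vector is in the kernel and 0 is an eigenvalue. The single zero eigenvalue shows the graph is connected. The largest eigenvalue, 5, is at most the vertex count 5.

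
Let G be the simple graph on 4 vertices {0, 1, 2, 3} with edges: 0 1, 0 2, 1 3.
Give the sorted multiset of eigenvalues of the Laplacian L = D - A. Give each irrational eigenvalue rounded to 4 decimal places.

With the vertex order [0, 1, 2, 3], the degrees are [2, 2, 1, 1], giving D = diag(2, 2, 1, 1) and L = D - A. L is symmetric positive semidefinite, so every eigenvalue is real and nonnegative. The largest eigenvalue, 3.4142, is at most the vertex count 4.

[0, 0.5858, 2, 3.4142]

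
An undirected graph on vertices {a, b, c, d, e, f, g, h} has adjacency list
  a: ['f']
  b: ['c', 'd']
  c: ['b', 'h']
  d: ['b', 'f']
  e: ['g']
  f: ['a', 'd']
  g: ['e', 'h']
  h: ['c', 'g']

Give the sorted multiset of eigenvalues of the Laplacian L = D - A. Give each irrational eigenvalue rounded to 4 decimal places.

[0, 0.1522, 0.5858, 1.2346, 2, 2.7654, 3.4142, 3.8478]

With the vertex order [a, b, c, d, e, f, g, h], the degrees are [1, 2, 2, 2, 1, 2, 2, 2], giving D = diag(1, 2, 2, 2, 1, 2, 2, 2) and L = D - A. Diagonalising L (or applying a numerical eigensolver to the 8x8 matrix) gives the spectrum above. The single zero eigenvalue shows the graph is connected. There is one zero in the spectrum, matching the 1 component.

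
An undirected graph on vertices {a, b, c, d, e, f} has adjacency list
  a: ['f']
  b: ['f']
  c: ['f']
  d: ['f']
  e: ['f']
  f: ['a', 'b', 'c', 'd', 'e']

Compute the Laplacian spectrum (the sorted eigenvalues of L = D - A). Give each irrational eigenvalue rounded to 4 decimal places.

[0, 1, 1, 1, 1, 6]

Each diagonal entry of L is the vertex degree and each off-diagonal entry is -1 where an edge is present, 0 otherwise; in the order [a, b, c, d, e, f] the diagonal is [1, 1, 1, 1, 1, 5]. Since every row of L sums to 0, the all-ones vector is in the kernel and 0 is an eigenvalue. The eigenvalues sum to 10, which equals trace(L) = 2|E|.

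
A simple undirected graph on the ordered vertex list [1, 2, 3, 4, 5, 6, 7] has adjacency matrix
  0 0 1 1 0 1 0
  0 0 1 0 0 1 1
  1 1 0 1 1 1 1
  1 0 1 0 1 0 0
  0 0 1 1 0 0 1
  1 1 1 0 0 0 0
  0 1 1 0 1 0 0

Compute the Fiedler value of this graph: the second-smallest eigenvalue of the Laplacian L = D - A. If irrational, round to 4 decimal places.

2

Each diagonal entry of L is the vertex degree and each off-diagonal entry is -1 where an edge is present, 0 otherwise; in the order [1, 2, 3, 4, 5, 6, 7] the diagonal is [3, 3, 6, 3, 3, 3, 3]. The sorted Laplacian eigenvalues are [0, 2, 2, 4, 4, 5, 7]; the algebraic connectivity is the second entry, 2.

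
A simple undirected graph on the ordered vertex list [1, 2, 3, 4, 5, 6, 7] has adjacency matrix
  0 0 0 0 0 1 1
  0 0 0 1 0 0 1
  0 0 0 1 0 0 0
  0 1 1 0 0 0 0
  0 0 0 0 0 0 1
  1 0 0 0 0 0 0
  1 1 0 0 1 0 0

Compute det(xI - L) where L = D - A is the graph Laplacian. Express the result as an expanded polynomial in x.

With the vertex order [1, 2, 3, 4, 5, 6, 7], the degrees are [2, 2, 1, 2, 1, 1, 3], giving D = diag(2, 2, 1, 2, 1, 1, 3) and L = D - A. Computing det(xI - L) by cofactor expansion (or equivalently via sum-over-permutations) gives x^7 - 12x^6 + 54x^5 - 114x^4 + 115x^3 - 50x^2 + 7x. The constant term is 0 because L is singular (the all-ones vector lies in its kernel). By the matrix-tree theorem the graph has (1/7) * product of the nonzero eigenvalues = 1 spanning tree.

x^7 - 12x^6 + 54x^5 - 114x^4 + 115x^3 - 50x^2 + 7x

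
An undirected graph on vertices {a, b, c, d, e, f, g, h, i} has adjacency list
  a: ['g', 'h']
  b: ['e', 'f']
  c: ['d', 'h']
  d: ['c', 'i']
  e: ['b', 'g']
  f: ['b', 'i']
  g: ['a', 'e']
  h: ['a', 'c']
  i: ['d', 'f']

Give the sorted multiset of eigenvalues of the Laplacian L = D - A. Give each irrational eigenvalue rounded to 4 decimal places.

Each diagonal entry of L is the vertex degree and each off-diagonal entry is -1 where an edge is present, 0 otherwise; in the order [a, b, c, d, e, f, g, h, i] the diagonal is [2, 2, 2, 2, 2, 2, 2, 2, 2]. Diagonalising L (or applying a numerical eigensolver to the 9x9 matrix) gives the spectrum above. The single zero eigenvalue shows the graph is connected. The largest eigenvalue, 3.8794, is at most the vertex count 9.

[0, 0.4679, 0.4679, 1.6527, 1.6527, 3, 3, 3.8794, 3.8794]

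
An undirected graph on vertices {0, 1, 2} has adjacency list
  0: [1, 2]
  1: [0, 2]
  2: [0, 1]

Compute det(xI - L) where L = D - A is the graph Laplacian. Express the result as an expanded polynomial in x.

x^3 - 6x^2 + 9x

Each diagonal entry of L is the vertex degree and each off-diagonal entry is -1 where an edge is present, 0 otherwise; in the order [0, 1, 2] the diagonal is [2, 2, 2]. L has integer entries, so p(x) = det(xI - L) has integer coefficients. Expanding the determinant yields x^3 - 6x^2 + 9x. The coefficient of x^2 equals -trace(L) = -6, matching the sum of degrees. By the matrix-tree theorem the graph has (1/3) * product of the nonzero eigenvalues = 3 spanning trees.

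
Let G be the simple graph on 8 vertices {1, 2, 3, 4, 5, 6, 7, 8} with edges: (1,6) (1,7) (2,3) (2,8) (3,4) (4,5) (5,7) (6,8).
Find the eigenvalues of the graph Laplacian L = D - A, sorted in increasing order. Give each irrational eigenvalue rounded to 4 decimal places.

[0, 0.5858, 0.5858, 2, 2, 3.4142, 3.4142, 4]

With the vertex order [1, 2, 3, 4, 5, 6, 7, 8], the degrees are [2, 2, 2, 2, 2, 2, 2, 2], giving D = diag(2, 2, 2, 2, 2, 2, 2, 2) and L = D - A. Diagonalising L (or applying a numerical eigensolver to the 8x8 matrix) gives the spectrum above. The eigenvalues sum to 16, which equals trace(L) = 2|E|. By the matrix-tree theorem the graph has (1/8) * product of the nonzero eigenvalues = 8 spanning trees.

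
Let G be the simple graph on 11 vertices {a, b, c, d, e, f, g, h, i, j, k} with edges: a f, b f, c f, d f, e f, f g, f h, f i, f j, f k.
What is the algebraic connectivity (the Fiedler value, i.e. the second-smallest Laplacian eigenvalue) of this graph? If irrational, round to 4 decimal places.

Each diagonal entry of L is the vertex degree and each off-diagonal entry is -1 where an edge is present, 0 otherwise; in the order [a, b, c, d, e, f, g, h, i, j, k] the diagonal is [1, 1, 1, 1, 1, 10, 1, 1, 1, 1, 1]. Computing the eigenvalues of L and sorting gives [0, 1, 1, 1, 1, 1, 1, 1, 1, 1, 11]. The Fiedler value lambda_2 = 1 is strictly positive, so the graph is connected. By the matrix-tree theorem the graph has (1/11) * product of the nonzero eigenvalues = 1 spanning tree.

1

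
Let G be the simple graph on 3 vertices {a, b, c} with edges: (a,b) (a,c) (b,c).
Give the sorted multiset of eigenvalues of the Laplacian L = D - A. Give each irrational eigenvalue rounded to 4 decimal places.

[0, 3, 3]

Each diagonal entry of L is the vertex degree and each off-diagonal entry is -1 where an edge is present, 0 otherwise; in the order [a, b, c] the diagonal is [2, 2, 2]. L is symmetric positive semidefinite, so every eigenvalue is real and nonnegative. The single zero eigenvalue shows the graph is connected. By the matrix-tree theorem the graph has (1/3) * product of the nonzero eigenvalues = 3 spanning trees.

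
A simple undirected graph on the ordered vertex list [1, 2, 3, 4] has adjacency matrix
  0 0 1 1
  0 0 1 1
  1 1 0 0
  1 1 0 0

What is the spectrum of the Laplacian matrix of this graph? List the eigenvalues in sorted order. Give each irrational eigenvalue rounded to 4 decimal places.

[0, 2, 2, 4]

Reading degrees in the order [1, 2, 3, 4] gives [2, 2, 2, 2]; set D = diag(2, 2, 2, 2) and form L = D - A. L is symmetric positive semidefinite, so every eigenvalue is real and nonnegative. The eigenvalues sum to 8, which equals trace(L) = 2|E|. By the matrix-tree theorem the graph has (1/4) * product of the nonzero eigenvalues = 4 spanning trees.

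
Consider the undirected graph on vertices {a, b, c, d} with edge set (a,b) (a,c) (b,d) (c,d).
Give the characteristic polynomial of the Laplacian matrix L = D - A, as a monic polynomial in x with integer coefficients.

Reading degrees in the order [a, b, c, d] gives [2, 2, 2, 2]; set D = diag(2, 2, 2, 2) and form L = D - A. L has integer entries, so p(x) = det(xI - L) has integer coefficients. Expanding the determinant yields x^4 - 8x^3 + 20x^2 - 16x. The coefficient of x^3 equals -trace(L) = -8, matching the sum of degrees. By the matrix-tree theorem the graph has (1/4) * product of the nonzero eigenvalues = 4 spanning trees.

x^4 - 8x^3 + 20x^2 - 16x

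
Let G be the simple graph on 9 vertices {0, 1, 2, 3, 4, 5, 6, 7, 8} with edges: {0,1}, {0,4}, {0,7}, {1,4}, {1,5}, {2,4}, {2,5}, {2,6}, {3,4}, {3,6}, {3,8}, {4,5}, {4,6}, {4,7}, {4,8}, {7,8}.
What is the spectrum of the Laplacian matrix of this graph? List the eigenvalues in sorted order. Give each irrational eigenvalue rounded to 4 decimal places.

Reading degrees in the order [0, 1, 2, 3, 4, 5, 6, 7, 8] gives [3, 3, 3, 3, 8, 3, 3, 3, 3]; set D = diag(3, 3, 3, 3, 8, 3, 3, 3, 3) and form L = D - A. Since every row of L sums to 0, the all-ones vector is in the kernel and 0 is an eigenvalue.

[0, 1.5858, 1.5858, 3, 3, 4.4142, 4.4142, 5, 9]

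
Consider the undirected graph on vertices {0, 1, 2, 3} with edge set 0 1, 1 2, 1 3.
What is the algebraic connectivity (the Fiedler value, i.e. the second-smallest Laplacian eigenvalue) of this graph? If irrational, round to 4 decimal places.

1

Reading degrees in the order [0, 1, 2, 3] gives [1, 3, 1, 1]; set D = diag(1, 3, 1, 1) and form L = D - A. Computing the eigenvalues of L and sorting gives [0, 1, 1, 4]. The Fiedler value lambda_2 = 1 is strictly positive, so the graph is connected. The eigenvalues sum to 6, which equals trace(L) = 2|E|.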